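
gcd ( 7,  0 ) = 7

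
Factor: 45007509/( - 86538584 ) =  - 2^ ( - 3 )*3^1 * 11^( - 1)*419^ ( -1)*2347^( - 1 )*3511^1*4273^1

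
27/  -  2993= - 1 + 2966/2993 = - 0.01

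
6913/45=6913/45= 153.62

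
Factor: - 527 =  - 17^1*31^1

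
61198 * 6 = 367188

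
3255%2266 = 989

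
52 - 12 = 40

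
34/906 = 17/453 = 0.04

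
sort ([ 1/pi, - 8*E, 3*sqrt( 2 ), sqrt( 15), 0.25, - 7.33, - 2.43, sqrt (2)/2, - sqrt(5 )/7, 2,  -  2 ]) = [ - 8*E, - 7.33,-2.43, - 2, -sqrt( 5 ) /7,0.25, 1/pi,sqrt( 2) /2,2, sqrt( 15),3*sqrt(2)]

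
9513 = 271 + 9242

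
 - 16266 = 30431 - 46697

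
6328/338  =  3164/169 = 18.72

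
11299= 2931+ 8368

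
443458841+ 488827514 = 932286355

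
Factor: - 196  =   - 2^2*7^2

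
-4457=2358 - 6815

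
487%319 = 168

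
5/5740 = 1/1148  =  0.00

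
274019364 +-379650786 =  - 105631422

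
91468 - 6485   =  84983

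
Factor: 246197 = 7^1*35171^1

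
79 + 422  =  501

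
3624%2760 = 864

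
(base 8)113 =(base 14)55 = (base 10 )75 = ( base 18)43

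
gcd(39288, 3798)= 6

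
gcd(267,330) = 3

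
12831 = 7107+5724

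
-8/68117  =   - 1+ 68109/68117 = - 0.00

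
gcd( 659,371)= 1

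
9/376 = 9/376 = 0.02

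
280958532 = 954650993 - 673692461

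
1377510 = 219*6290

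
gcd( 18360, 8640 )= 1080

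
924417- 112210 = 812207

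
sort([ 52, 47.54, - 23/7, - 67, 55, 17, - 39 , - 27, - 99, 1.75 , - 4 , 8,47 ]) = [-99, - 67, - 39, - 27, - 4, - 23/7, 1.75, 8, 17, 47, 47.54,  52, 55 ]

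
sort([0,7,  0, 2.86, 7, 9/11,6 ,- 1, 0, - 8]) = [ - 8, - 1, 0, 0,0,9/11  ,  2.86, 6, 7, 7]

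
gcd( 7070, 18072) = 2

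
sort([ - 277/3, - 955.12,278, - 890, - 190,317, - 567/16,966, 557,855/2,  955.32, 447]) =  [ - 955.12, - 890 , -190, - 277/3, - 567/16,278,  317,855/2,  447,557,955.32,966 ]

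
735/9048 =245/3016= 0.08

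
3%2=1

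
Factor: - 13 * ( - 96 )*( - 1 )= - 1248  =  - 2^5*3^1 * 13^1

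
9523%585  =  163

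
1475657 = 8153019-6677362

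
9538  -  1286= 8252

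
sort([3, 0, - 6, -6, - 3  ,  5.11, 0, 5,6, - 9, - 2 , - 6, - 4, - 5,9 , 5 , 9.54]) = [  -  9,- 6, - 6,-6,-5, - 4, - 3, - 2, 0 , 0,  3,5,5,5.11,6 , 9 , 9.54]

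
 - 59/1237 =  - 1 + 1178/1237 = -0.05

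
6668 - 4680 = 1988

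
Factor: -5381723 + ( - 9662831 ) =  - 2^1*7^1*883^1 * 1217^1 = - 15044554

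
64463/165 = 390 + 113/165 = 390.68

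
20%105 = 20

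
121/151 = 121/151 = 0.80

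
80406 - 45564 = 34842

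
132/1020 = 11/85= 0.13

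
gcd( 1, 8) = 1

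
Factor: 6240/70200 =4/45 = 2^2*3^( - 2)*5^( - 1 )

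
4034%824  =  738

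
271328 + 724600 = 995928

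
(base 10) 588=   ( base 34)ha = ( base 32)ic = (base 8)1114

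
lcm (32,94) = 1504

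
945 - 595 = 350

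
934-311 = 623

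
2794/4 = 698 + 1/2 = 698.50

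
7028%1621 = 544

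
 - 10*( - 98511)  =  985110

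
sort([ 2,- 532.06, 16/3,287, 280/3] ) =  [ - 532.06,2 , 16/3, 280/3, 287 ]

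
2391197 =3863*619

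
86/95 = 86/95= 0.91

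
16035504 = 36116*444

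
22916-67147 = - 44231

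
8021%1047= 692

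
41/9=41/9 = 4.56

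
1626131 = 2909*559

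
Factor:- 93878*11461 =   -  2^1  *73^2* 157^1 * 643^1  =  -1075935758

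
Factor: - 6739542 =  - 2^1*3^2*29^1 * 12911^1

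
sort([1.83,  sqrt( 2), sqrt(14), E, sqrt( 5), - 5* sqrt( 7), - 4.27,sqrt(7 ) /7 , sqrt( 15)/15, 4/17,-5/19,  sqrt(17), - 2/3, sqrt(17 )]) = [-5*sqrt(7),  -  4.27, - 2/3, - 5/19, 4/17,sqrt( 15)/15,sqrt(7)/7,  sqrt ( 2), 1.83, sqrt( 5 ), E, sqrt( 14), sqrt(17),sqrt(17) ] 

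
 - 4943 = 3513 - 8456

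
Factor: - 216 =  - 2^3 * 3^3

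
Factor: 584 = 2^3*73^1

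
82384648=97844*842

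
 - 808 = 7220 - 8028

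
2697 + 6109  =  8806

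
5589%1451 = 1236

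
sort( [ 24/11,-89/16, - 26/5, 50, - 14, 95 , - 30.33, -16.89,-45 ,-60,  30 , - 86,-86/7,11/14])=[- 86, - 60 ,-45, - 30.33,-16.89,-14, - 86/7, - 89/16 , - 26/5,11/14,24/11, 30,  50, 95] 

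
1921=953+968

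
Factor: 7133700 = 2^2 * 3^1 * 5^2*7^1 *43^1 * 79^1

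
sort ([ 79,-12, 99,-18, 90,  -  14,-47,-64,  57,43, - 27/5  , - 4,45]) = [ - 64, - 47,  -  18,  -  14, - 12, - 27/5, - 4,43,45, 57,79,90, 99]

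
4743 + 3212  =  7955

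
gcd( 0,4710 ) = 4710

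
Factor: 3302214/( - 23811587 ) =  - 2^1*3^1*197^( - 1) * 120871^( - 1)*550369^1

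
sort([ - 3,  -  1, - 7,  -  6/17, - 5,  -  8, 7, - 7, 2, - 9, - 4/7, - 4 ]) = [ - 9, - 8, - 7, - 7, - 5,-4, - 3,  -  1, - 4/7,-6/17, 2, 7]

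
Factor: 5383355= 5^1*1076671^1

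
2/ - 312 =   -  1/156  =  - 0.01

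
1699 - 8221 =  - 6522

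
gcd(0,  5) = 5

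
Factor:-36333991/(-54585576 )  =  2^( - 3)*3^( - 5 )*43^( -1 )*53^1*653^(-1 )*685547^1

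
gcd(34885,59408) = 1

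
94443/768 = 31481/256 =122.97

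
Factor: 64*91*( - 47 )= - 2^6*7^1*13^1*47^1 = - 273728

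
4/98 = 2/49 = 0.04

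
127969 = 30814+97155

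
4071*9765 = 39753315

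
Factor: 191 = 191^1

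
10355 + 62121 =72476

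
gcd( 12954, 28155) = 3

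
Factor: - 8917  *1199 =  - 11^1*37^1*109^1*241^1  =  - 10691483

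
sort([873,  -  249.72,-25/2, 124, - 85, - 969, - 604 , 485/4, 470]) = [ - 969, - 604, - 249.72,- 85, - 25/2, 485/4, 124,  470, 873] 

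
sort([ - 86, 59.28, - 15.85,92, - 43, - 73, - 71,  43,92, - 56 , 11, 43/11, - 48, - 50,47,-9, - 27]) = [ - 86, -73, - 71, - 56, - 50, - 48, - 43,  -  27, - 15.85 ,-9,43/11, 11, 43, 47,59.28, 92, 92]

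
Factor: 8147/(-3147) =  - 3^( - 1)*1049^( - 1)*8147^1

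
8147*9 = 73323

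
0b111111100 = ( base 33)fd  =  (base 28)I4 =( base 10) 508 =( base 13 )301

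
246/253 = 246/253 = 0.97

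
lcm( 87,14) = 1218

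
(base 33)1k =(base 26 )21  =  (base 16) 35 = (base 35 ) 1i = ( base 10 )53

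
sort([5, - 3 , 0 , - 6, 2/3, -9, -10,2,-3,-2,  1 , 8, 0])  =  [ - 10,-9 ,  -  6, - 3, - 3, - 2 , 0,0,  2/3, 1,2,  5, 8 ]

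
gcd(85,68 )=17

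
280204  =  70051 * 4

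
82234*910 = 74832940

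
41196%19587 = 2022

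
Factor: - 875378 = - 2^1*7^1*31^1*2017^1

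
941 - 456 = 485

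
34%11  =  1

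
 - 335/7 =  - 335/7 = -  47.86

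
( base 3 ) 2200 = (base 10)72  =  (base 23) 33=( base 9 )80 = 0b1001000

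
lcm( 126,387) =5418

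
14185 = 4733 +9452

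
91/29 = 3+4/29= 3.14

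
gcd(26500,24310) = 10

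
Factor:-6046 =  - 2^1*  3023^1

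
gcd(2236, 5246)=86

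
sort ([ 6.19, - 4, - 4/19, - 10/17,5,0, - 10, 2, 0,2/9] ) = [ - 10, - 4, - 10/17, - 4/19,0, 0,2/9,2, 5, 6.19 ] 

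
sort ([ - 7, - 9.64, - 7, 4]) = [-9.64, - 7, - 7, 4] 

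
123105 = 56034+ 67071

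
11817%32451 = 11817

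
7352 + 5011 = 12363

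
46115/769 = 59 + 744/769 = 59.97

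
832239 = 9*92471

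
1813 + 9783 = 11596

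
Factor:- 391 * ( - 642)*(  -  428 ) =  - 107437416 =- 2^3*3^1*17^1*23^1 *107^2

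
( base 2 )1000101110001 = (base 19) c70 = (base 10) 4465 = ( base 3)20010101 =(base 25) 73f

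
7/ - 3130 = - 7/3130 = - 0.00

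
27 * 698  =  18846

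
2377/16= 2377/16 = 148.56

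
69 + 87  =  156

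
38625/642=12875/214 = 60.16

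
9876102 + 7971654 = 17847756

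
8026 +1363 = 9389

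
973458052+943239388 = 1916697440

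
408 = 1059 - 651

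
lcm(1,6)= 6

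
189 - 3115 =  - 2926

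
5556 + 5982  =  11538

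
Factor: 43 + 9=52 = 2^2 *13^1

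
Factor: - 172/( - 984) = 43/246 = 2^( - 1 )*3^( - 1 )*41^( -1 )*43^1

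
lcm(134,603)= 1206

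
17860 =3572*5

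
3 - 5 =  - 2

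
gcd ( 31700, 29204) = 4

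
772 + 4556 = 5328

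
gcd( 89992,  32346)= 2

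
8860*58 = 513880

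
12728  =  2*6364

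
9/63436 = 9/63436 = 0.00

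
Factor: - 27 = -3^3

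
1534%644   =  246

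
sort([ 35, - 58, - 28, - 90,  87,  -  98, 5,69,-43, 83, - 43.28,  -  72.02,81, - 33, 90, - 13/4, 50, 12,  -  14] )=[ - 98, - 90,  -  72.02, - 58, - 43.28, - 43, - 33, - 28, - 14, - 13/4,5, 12, 35,50, 69, 81, 83,87,  90 ] 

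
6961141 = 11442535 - 4481394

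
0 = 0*3785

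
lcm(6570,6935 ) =124830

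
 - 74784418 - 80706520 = - 155490938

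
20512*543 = 11138016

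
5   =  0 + 5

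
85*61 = 5185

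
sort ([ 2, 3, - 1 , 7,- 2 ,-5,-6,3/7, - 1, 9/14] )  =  [ -6,-5, - 2, - 1, - 1, 3/7,9/14, 2,3,  7]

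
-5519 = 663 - 6182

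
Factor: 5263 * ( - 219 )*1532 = -1765778604 = - 2^2*3^1 * 19^1 * 73^1 *277^1 * 383^1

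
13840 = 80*173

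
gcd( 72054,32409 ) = 9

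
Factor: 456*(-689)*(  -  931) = 292505304 = 2^3*3^1*7^2*13^1*19^2*53^1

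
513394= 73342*7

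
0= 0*1968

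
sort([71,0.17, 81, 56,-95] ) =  [ - 95, 0.17, 56,71, 81 ]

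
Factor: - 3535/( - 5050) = 7/10 = 2^( - 1 )*5^( - 1)*7^1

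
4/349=4/349 = 0.01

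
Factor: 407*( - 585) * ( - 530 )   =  126190350  =  2^1 * 3^2 * 5^2*  11^1*13^1*37^1*53^1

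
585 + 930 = 1515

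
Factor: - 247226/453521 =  - 2^1*7^1*43^( - 1 )*53^( - 1)*199^( - 1)*17659^1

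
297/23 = 12 + 21/23 = 12.91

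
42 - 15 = 27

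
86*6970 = 599420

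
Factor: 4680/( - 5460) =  - 6/7 = - 2^1 * 3^1*7^( - 1)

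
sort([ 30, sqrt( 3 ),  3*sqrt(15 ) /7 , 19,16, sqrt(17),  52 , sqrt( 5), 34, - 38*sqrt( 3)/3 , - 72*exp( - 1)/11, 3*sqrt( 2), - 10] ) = [ - 38 * sqrt(3)/3,  -  10, - 72*exp(-1) /11, 3* sqrt( 15)/7,sqrt(3 ), sqrt(5) , sqrt( 17 ), 3*sqrt( 2 ), 16,19,30, 34,  52]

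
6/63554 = 3/31777  =  0.00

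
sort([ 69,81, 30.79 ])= [30.79, 69,  81 ]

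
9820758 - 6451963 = 3368795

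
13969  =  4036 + 9933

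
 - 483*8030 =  - 3878490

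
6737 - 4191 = 2546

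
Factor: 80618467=487^1*165541^1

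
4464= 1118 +3346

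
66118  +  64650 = 130768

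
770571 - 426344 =344227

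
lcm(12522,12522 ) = 12522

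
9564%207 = 42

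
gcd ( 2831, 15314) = 19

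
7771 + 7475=15246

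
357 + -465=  - 108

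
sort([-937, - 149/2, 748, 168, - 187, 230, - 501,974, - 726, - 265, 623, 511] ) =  [ - 937,  -  726, - 501, - 265, - 187,- 149/2,168, 230, 511, 623,  748, 974]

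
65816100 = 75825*868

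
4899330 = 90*54437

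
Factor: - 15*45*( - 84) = 2^2 * 3^4 * 5^2*7^1 = 56700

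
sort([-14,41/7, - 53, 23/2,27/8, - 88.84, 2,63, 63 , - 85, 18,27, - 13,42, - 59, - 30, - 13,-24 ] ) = [ - 88.84, - 85, - 59, - 53, - 30,-24,- 14,  -  13 , - 13,2, 27/8, 41/7, 23/2, 18, 27, 42, 63 , 63 ]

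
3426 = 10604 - 7178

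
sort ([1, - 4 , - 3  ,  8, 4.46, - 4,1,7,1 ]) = [ - 4, - 4, - 3, 1,1,1 , 4.46,7, 8 ]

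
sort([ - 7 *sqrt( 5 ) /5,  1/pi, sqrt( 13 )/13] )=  [ - 7 * sqrt( 5)/5, sqrt(13 ) /13,  1/pi]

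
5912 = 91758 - 85846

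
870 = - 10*( - 87)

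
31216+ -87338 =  - 56122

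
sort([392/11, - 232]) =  [ - 232,  392/11 ] 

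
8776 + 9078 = 17854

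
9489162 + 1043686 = 10532848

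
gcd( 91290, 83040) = 30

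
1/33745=1/33745 = 0.00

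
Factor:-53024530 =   -  2^1 * 5^1*13^1*17^1*23993^1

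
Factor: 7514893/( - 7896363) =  - 3^(-1) *89^1*84437^1*2632121^(- 1 ) 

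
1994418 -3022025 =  - 1027607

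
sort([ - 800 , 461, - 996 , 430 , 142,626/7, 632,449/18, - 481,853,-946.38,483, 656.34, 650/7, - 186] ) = [ - 996, - 946.38, - 800,- 481,  -  186, 449/18,626/7, 650/7,142,430,461, 483,632, 656.34,853]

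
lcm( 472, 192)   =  11328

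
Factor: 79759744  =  2^7* 29^1*21487^1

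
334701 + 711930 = 1046631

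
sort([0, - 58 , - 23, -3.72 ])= [ - 58, - 23, - 3.72, 0]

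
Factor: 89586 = 2^1*3^4*7^1*79^1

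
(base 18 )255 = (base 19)212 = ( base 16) 2E7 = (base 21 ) 1e8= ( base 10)743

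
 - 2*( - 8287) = 16574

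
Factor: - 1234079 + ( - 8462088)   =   - 13^1*745859^1=   - 9696167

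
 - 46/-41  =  1 + 5/41 = 1.12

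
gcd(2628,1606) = 146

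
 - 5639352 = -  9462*596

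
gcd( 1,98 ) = 1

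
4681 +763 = 5444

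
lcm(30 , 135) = 270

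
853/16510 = 853/16510 = 0.05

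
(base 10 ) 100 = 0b1100100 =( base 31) 37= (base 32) 34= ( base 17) 5F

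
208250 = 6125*34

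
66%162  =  66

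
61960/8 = 7745= 7745.00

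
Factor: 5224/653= 2^3 = 8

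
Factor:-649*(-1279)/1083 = 830071/1083 = 3^ ( - 1 )*11^1*19^(- 2)*59^1* 1279^1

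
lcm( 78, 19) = 1482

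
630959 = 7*90137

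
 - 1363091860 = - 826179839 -536912021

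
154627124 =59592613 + 95034511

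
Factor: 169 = 13^2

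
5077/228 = 5077/228 = 22.27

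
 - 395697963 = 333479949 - 729177912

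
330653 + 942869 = 1273522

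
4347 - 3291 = 1056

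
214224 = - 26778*( - 8)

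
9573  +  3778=13351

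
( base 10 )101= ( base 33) 32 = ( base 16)65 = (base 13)7a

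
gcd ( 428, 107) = 107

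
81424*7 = 569968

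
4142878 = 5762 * 719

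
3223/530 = 3223/530 = 6.08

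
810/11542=405/5771=0.07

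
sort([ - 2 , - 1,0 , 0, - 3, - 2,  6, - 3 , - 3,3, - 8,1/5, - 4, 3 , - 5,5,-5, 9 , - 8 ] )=[ - 8, - 8, - 5, - 5 , - 4 , -3 , - 3, - 3, - 2,- 2, - 1, 0, 0,1/5,3 , 3,5,6,9] 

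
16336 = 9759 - - 6577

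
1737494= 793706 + 943788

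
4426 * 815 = 3607190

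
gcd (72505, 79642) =1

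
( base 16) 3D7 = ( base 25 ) 1e8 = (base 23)1jh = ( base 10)983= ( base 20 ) 293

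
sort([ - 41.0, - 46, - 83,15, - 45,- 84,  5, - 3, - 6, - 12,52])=[  -  84,  -  83 ,-46, - 45, - 41.0, - 12,- 6, - 3, 5,15,52]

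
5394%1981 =1432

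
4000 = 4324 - 324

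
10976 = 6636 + 4340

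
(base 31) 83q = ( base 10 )7807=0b1111001111111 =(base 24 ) dd7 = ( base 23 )EHA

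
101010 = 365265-264255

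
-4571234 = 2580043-7151277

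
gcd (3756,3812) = 4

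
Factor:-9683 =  - 23^1*421^1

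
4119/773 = 4119/773 =5.33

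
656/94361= 656/94361 = 0.01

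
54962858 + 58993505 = 113956363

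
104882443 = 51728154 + 53154289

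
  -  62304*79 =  - 4922016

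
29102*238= 6926276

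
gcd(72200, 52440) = 760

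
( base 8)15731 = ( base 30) 7RJ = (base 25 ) ba4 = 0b1101111011001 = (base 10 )7129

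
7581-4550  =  3031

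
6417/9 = 713  =  713.00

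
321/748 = 321/748 = 0.43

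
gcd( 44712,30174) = 6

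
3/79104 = 1/26368 = 0.00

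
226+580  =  806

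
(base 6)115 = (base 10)47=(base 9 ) 52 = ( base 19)29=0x2f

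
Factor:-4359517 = - 4359517^1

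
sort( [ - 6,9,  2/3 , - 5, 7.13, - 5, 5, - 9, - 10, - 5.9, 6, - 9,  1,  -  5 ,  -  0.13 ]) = [ - 10, - 9 , - 9,- 6, - 5.9, - 5,  -  5, - 5, - 0.13, 2/3,1, 5, 6, 7.13,9] 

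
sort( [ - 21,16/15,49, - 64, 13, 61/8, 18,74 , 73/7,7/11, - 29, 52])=[ - 64, - 29, - 21, 7/11 , 16/15,61/8,73/7, 13, 18, 49,  52, 74]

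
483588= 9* 53732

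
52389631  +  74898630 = 127288261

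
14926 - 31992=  - 17066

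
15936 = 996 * 16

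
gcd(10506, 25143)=51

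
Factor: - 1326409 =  - 7^1*19^1*9973^1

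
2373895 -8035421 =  - 5661526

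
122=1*122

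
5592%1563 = 903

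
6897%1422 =1209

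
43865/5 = 8773 = 8773.00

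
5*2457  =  12285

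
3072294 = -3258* ( - 943)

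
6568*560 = 3678080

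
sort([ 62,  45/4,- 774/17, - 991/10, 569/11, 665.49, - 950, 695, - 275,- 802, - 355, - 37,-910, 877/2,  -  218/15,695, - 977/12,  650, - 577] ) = [-950,  -  910, - 802, - 577, - 355, - 275,- 991/10, - 977/12, - 774/17, - 37,  -  218/15, 45/4, 569/11, 62, 877/2, 650,  665.49, 695, 695]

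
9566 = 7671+1895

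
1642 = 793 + 849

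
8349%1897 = 761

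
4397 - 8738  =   - 4341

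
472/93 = 5 + 7/93 = 5.08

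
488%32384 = 488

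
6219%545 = 224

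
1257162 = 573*2194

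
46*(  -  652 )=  - 29992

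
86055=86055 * 1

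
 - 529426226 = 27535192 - 556961418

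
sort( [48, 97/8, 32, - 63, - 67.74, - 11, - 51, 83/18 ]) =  [ - 67.74,  -  63, -51, - 11, 83/18, 97/8,32, 48 ] 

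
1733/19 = 91 + 4/19 = 91.21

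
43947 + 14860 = 58807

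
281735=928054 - 646319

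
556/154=3 + 47/77 = 3.61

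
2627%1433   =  1194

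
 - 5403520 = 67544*( - 80)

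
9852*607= 5980164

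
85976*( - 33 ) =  - 2837208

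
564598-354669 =209929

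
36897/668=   55 + 157/668 = 55.24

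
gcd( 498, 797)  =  1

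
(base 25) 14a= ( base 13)447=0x2DF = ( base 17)294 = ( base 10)735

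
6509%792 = 173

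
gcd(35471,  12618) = 1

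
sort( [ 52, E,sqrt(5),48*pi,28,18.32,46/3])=[ sqrt (5) , E, 46/3, 18.32, 28,52 , 48*pi]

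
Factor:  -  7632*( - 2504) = 19110528  =  2^7*3^2*53^1*313^1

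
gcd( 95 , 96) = 1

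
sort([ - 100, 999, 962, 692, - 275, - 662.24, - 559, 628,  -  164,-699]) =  [-699,-662.24, - 559, - 275, - 164, - 100,628, 692 , 962,999 ]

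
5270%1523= 701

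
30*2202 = 66060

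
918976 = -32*( - 28718 )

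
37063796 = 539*68764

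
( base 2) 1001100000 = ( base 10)608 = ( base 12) 428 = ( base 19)1d0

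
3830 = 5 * 766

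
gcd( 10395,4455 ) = 1485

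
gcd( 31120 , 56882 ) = 2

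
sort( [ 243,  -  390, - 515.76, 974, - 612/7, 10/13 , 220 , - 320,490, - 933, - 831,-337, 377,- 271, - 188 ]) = [ - 933, - 831, - 515.76 , - 390, - 337 , - 320, - 271, - 188, - 612/7 , 10/13,220,243, 377, 490, 974 ]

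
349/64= 5  +  29/64 = 5.45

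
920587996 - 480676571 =439911425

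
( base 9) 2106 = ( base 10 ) 1545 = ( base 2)11000001001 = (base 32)1G9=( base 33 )1DR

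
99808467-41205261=58603206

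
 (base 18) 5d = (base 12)87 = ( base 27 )3m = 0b1100111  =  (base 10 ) 103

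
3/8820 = 1/2940 = 0.00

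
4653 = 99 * 47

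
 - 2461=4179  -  6640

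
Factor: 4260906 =2^1  *  3^2*13^1*131^1 * 139^1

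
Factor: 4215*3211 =3^1*5^1*13^2*19^1*281^1 = 13534365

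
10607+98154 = 108761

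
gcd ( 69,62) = 1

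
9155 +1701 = 10856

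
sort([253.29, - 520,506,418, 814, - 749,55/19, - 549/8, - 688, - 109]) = [ -749, - 688, - 520, - 109,  -  549/8,55/19,253.29,418,506,  814]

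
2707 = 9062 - 6355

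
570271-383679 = 186592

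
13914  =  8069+5845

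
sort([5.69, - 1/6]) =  [ - 1/6,5.69] 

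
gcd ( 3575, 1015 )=5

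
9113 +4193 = 13306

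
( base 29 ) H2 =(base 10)495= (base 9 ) 610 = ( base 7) 1305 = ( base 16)1ef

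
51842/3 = 51842/3 = 17280.67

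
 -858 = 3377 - 4235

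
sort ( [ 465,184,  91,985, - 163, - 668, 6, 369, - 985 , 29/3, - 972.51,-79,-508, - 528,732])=[ - 985, - 972.51,-668, - 528, - 508, - 163, - 79, 6, 29/3,91,184,369, 465, 732,985]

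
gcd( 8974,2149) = 7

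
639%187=78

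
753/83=753/83= 9.07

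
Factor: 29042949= 3^1*13^1*29^1*25679^1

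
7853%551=139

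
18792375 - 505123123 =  -486330748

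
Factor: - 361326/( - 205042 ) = 3^1*7^2 * 157^(-1) * 653^ ( - 1 )*1229^1 = 180663/102521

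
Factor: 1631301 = 3^1 *7^1*77681^1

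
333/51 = 111/17 = 6.53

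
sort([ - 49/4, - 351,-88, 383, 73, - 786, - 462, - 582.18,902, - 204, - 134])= [ - 786,-582.18, - 462, - 351, - 204, - 134, - 88, - 49/4,73 , 383,902] 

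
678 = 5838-5160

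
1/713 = 1/713 = 0.00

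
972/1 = 972 =972.00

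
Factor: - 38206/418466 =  - 19103/209233 = - 7^1*2729^1*209233^( - 1 ) 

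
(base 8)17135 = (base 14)2b93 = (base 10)7773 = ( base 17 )19f4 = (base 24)dbl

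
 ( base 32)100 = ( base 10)1024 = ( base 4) 100000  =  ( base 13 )60a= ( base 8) 2000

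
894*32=28608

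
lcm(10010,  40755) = 570570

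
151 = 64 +87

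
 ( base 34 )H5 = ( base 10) 583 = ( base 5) 4313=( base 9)717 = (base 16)247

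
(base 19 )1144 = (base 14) 2936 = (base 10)7300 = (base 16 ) 1c84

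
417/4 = 104 + 1/4 = 104.25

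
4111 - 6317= - 2206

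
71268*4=285072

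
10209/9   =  3403/3 = 1134.33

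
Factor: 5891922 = 2^1*3^2*31^1*10559^1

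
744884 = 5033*148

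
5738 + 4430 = 10168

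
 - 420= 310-730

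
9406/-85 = - 9406/85= - 110.66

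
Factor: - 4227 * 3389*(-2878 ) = 41228222034=2^1* 3^1 * 1409^1 * 1439^1*3389^1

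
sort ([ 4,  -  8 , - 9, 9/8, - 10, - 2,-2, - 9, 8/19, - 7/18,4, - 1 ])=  [ - 10, - 9, - 9,-8, - 2 , - 2,-1, -7/18,8/19,9/8,4, 4] 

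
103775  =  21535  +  82240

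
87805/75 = 17561/15 = 1170.73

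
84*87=7308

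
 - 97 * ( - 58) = 5626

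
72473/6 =72473/6 =12078.83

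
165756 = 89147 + 76609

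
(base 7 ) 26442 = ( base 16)1BAE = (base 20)HE6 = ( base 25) B8B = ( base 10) 7086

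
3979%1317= 28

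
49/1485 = 49/1485=0.03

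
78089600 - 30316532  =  47773068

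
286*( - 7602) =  - 2174172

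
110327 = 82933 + 27394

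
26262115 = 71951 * 365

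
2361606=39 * 60554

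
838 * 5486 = 4597268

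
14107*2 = 28214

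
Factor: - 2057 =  - 11^2*17^1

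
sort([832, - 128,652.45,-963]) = [ - 963, -128, 652.45, 832]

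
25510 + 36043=61553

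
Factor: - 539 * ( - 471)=253869  =  3^1*7^2*11^1* 157^1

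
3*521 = 1563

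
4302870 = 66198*65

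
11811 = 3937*3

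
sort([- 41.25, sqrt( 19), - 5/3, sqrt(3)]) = [ - 41.25, - 5/3,sqrt ( 3 ),  sqrt(19)]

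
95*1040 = 98800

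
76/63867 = 76/63867 =0.00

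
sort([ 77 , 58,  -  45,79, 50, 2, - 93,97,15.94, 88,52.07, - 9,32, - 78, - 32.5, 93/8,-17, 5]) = [ - 93,  -  78, - 45, - 32.5, - 17, - 9, 2,5 , 93/8,15.94 , 32,50,  52.07,58 , 77, 79,88,97]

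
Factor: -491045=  - 5^1*17^1*53^1*109^1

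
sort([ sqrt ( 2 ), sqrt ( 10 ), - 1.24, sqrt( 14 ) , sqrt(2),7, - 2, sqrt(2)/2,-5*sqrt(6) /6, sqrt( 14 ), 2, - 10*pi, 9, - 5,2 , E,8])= [ - 10*pi,-5, -5*sqrt(6 ) /6,  -  2, - 1.24, sqrt(2) /2, sqrt(2),sqrt(2 ),2,2, E, sqrt( 10), sqrt(14) , sqrt( 14),7, 8, 9]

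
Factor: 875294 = 2^1*7^1 * 103^1 * 607^1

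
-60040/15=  - 4003+1/3 = - 4002.67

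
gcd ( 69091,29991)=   1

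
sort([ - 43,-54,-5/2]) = [-54, - 43, - 5/2 ]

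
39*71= 2769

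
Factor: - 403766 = - 2^1* 11^1*18353^1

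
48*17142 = 822816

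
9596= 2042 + 7554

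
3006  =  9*334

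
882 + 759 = 1641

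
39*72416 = 2824224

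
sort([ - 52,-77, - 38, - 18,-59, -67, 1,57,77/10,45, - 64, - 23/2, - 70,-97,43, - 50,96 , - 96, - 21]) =[  -  97, - 96, - 77, - 70 , - 67, - 64 , - 59, - 52,-50, - 38, - 21,  -  18, - 23/2, 1,  77/10, 43,45,57,96] 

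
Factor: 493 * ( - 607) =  - 299251 = -17^1*29^1 *607^1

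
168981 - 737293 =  -568312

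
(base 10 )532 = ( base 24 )M4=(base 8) 1024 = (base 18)1BA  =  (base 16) 214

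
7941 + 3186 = 11127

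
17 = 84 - 67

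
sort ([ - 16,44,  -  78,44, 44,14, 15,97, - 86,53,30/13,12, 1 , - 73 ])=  [  -  86, - 78,-73, - 16, 1,30/13,12,14,15 , 44,44  ,  44,53,97 ]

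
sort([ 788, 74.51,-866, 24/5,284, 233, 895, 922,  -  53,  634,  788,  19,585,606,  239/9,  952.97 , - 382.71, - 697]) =[ - 866,- 697,- 382.71, - 53,24/5, 19,239/9, 74.51,233,284, 585, 606, 634,788, 788,895, 922, 952.97 ]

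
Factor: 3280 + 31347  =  34627 = 31^1*1117^1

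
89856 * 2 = 179712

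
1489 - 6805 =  - 5316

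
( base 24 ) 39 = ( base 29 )2N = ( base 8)121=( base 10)81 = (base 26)33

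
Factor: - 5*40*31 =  - 2^3*5^2 * 31^1 =- 6200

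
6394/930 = 6 + 407/465 = 6.88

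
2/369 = 2/369 = 0.01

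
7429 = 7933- 504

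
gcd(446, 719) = 1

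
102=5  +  97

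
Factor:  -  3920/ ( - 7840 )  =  1/2  =  2^( - 1)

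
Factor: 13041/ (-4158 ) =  - 2^( - 1)*3^1*11^(-1)*23^1  =  - 69/22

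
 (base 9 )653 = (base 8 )1026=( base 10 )534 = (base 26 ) ke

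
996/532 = 1+ 116/133=   1.87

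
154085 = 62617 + 91468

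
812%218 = 158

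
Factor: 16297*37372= 609051484= 2^2*43^1*379^1*9343^1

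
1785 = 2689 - 904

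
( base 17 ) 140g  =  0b1011111000101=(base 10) 6085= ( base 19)GG5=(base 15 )1c0a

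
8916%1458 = 168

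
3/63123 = 1/21041 =0.00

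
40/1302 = 20/651 = 0.03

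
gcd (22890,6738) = 6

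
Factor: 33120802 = 2^1*11^1*13^1*115807^1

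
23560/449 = 23560/449= 52.47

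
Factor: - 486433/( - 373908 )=2^ ( - 2) *3^(-1 ) * 31159^( - 1 )*486433^1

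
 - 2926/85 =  - 2926/85 =- 34.42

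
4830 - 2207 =2623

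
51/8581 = 51/8581 = 0.01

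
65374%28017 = 9340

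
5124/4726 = 2562/2363 = 1.08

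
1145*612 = 700740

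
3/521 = 3/521 = 0.01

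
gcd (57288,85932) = 28644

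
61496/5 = 61496/5 =12299.20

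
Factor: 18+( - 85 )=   -67 = - 67^1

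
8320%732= 268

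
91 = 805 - 714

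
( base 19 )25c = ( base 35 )no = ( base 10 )829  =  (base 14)433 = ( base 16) 33D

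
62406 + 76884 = 139290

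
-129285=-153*845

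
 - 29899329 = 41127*( - 727 ) 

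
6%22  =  6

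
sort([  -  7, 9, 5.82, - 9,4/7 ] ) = [ - 9, - 7,  4/7 , 5.82 , 9]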